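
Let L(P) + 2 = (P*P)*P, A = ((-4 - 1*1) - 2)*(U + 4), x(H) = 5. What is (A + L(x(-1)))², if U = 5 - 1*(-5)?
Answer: 625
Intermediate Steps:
U = 10 (U = 5 + 5 = 10)
A = -98 (A = ((-4 - 1*1) - 2)*(10 + 4) = ((-4 - 1) - 2)*14 = (-5 - 2)*14 = -7*14 = -98)
L(P) = -2 + P³ (L(P) = -2 + (P*P)*P = -2 + P²*P = -2 + P³)
(A + L(x(-1)))² = (-98 + (-2 + 5³))² = (-98 + (-2 + 125))² = (-98 + 123)² = 25² = 625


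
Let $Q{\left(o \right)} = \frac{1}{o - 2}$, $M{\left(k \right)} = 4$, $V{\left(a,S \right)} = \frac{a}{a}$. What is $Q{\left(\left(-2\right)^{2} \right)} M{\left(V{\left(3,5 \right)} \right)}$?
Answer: $2$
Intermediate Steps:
$V{\left(a,S \right)} = 1$
$Q{\left(o \right)} = \frac{1}{-2 + o}$
$Q{\left(\left(-2\right)^{2} \right)} M{\left(V{\left(3,5 \right)} \right)} = \frac{1}{-2 + \left(-2\right)^{2}} \cdot 4 = \frac{1}{-2 + 4} \cdot 4 = \frac{1}{2} \cdot 4 = 2$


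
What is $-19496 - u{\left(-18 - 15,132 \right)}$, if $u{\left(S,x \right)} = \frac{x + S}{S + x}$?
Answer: $-19497$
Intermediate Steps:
$u{\left(S,x \right)} = 1$ ($u{\left(S,x \right)} = \frac{S + x}{S + x} = 1$)
$-19496 - u{\left(-18 - 15,132 \right)} = -19496 - 1 = -19497$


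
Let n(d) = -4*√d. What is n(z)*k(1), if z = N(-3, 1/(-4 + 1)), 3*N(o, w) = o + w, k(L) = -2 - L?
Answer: 4*I*√10 ≈ 12.649*I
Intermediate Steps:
N(o, w) = o/3 + w/3 (N(o, w) = (o + w)/3 = o/3 + w/3)
z = -10/9 (z = (⅓)*(-3) + 1/(3*(-4 + 1)) = -1 + (⅓)/(-3) = -1 + (⅓)*(-⅓) = -1 - ⅑ = -10/9 ≈ -1.1111)
n(z)*k(1) = (-4*I*√10/3)*(-2 - 1*1) = (-4*I*√10/3)*(-2 - 1) = -4*I*√10/3*(-3) = 4*I*√10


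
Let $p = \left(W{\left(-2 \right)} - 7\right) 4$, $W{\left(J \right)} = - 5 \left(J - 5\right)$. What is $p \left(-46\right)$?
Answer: $-5152$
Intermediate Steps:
$W{\left(J \right)} = 25 - 5 J$ ($W{\left(J \right)} = - 5 \left(-5 + J\right) = 25 - 5 J$)
$p = 112$ ($p = \left(\left(25 - -10\right) - 7\right) 4 = \left(\left(25 + 10\right) - 7\right) 4 = \left(35 - 7\right) 4 = 28 \cdot 4 = 112$)
$p \left(-46\right) = 112 \left(-46\right) = -5152$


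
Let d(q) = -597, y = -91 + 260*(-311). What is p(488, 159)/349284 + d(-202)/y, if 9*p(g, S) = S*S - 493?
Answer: 74679160/4893730803 ≈ 0.015260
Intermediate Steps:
p(g, S) = -493/9 + S**2/9 (p(g, S) = (S*S - 493)/9 = (S**2 - 493)/9 = (-493 + S**2)/9 = -493/9 + S**2/9)
y = -80951 (y = -91 - 80860 = -80951)
p(488, 159)/349284 + d(-202)/y = (-493/9 + (1/9)*159**2)/349284 - 597/(-80951) = (-493/9 + (1/9)*25281)*(1/349284) - 597*(-1/80951) = (-493/9 + 2809)*(1/349284) + 597/80951 = (24788/9)*(1/349284) + 597/80951 = 6197/785889 + 597/80951 = 74679160/4893730803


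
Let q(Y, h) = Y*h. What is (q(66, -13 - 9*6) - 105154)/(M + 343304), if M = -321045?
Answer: -109576/22259 ≈ -4.9228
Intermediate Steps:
(q(66, -13 - 9*6) - 105154)/(M + 343304) = (66*(-13 - 9*6) - 105154)/(-321045 + 343304) = (66*(-13 - 54) - 105154)/22259 = (66*(-67) - 105154)*(1/22259) = (-4422 - 105154)*(1/22259) = -109576*1/22259 = -109576/22259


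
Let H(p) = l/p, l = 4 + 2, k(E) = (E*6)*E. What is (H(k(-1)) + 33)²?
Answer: 1156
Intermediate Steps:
k(E) = 6*E² (k(E) = (6*E)*E = 6*E²)
l = 6
H(p) = 6/p
(H(k(-1)) + 33)² = (6/((6*(-1)²)) + 33)² = (6/((6*1)) + 33)² = (6/6 + 33)² = (6*(⅙) + 33)² = (1 + 33)² = 34² = 1156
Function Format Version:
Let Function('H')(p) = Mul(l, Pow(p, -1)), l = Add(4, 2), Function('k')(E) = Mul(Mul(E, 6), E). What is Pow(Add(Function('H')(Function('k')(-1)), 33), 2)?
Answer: 1156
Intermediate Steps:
Function('k')(E) = Mul(6, Pow(E, 2)) (Function('k')(E) = Mul(Mul(6, E), E) = Mul(6, Pow(E, 2)))
l = 6
Function('H')(p) = Mul(6, Pow(p, -1))
Pow(Add(Function('H')(Function('k')(-1)), 33), 2) = Pow(Add(Mul(6, Pow(Mul(6, Pow(-1, 2)), -1)), 33), 2) = Pow(Add(Mul(6, Pow(Mul(6, 1), -1)), 33), 2) = Pow(Add(Mul(6, Pow(6, -1)), 33), 2) = Pow(Add(Mul(6, Rational(1, 6)), 33), 2) = Pow(Add(1, 33), 2) = Pow(34, 2) = 1156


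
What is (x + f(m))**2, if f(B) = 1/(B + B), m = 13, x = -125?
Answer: 10556001/676 ≈ 15615.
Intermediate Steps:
f(B) = 1/(2*B)
(x + f(m))**2 = (-125 + (1/2)/13)**2 = (-125 + (1/2)*(1/13))**2 = (-125 + 1/26)**2 = (-3249/26)**2 = 10556001/676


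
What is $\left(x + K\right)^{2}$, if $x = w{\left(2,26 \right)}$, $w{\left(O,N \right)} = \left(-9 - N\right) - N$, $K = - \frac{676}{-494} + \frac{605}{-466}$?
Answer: $\frac{291031117729}{78393316} \approx 3712.4$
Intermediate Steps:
$K = \frac{621}{8854}$ ($K = \left(-676\right) \left(- \frac{1}{494}\right) + 605 \left(- \frac{1}{466}\right) = \frac{26}{19} - \frac{605}{466} = \frac{621}{8854} \approx 0.070138$)
$w{\left(O,N \right)} = -9 - 2 N$
$x = -61$ ($x = -9 - 52 = -61$)
$\left(x + K\right)^{2} = \left(-61 + \frac{621}{8854}\right)^{2} = \left(- \frac{539473}{8854}\right)^{2} = \frac{291031117729}{78393316}$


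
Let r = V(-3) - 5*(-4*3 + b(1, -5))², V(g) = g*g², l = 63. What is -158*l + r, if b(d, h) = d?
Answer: -10586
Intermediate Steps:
V(g) = g³
r = -632 (r = (-3)³ - 5*(-4*3 + 1)² = -27 - 5*(-12 + 1)² = -27 - 5*(-11)² = -27 - 5*121 = -27 - 605 = -632)
-158*l + r = -158*63 - 632 = -9954 - 632 = -10586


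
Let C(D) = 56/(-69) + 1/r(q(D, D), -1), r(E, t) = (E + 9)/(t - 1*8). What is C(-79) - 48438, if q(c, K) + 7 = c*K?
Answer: -6955280725/143589 ≈ -48439.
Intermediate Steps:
q(c, K) = -7 + K*c (q(c, K) = -7 + c*K = -7 + K*c)
r(E, t) = (9 + E)/(-8 + t) (r(E, t) = (9 + E)/(t - 8) = (9 + E)/(-8 + t))
C(D) = -56/69 + 1/(-2/9 - D²/9) (C(D) = 56/(-69) + 1/((9 + (-7 + D*D))/(-8 - 1)) = 56*(-1/69) + 1/((9 + (-7 + D²))/(-9)) = -56/69 + 1/(-(2 + D²)/9) = -56/69 + 1/(-2/9 - D²/9))
C(-79) - 48438 = (-733 - 56*(-79)²)/(69*(2 + (-79)²)) - 48438 = (-733 - 56*6241)/(69*(2 + 6241)) - 48438 = (1/69)*(-733 - 349496)/6243 - 48438 = (1/69)*(1/6243)*(-350229) - 48438 = -116743/143589 - 48438 = -6955280725/143589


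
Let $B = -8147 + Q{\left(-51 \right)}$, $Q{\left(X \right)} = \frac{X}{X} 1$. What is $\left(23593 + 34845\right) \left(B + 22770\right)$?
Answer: $854597312$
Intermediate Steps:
$Q{\left(X \right)} = 1$ ($Q{\left(X \right)} = 1 \cdot 1 = 1$)
$B = -8146$ ($B = -8147 + 1 = -8146$)
$\left(23593 + 34845\right) \left(B + 22770\right) = \left(23593 + 34845\right) \left(-8146 + 22770\right) = 58438 \cdot 14624 = 854597312$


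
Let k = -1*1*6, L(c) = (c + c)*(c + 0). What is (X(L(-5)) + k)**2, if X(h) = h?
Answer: 1936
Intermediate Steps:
L(c) = 2*c**2 (L(c) = (2*c)*c = 2*c**2)
k = -6 (k = -1*6 = -6)
(X(L(-5)) + k)**2 = (2*(-5)**2 - 6)**2 = (2*25 - 6)**2 = (50 - 6)**2 = 44**2 = 1936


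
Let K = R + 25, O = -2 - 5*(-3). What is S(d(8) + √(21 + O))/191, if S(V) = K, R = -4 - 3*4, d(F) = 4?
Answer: 9/191 ≈ 0.047120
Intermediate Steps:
O = 13 (O = -2 - 1*(-15) = -2 + 15 = 13)
R = -16 (R = -4 - 12 = -16)
K = 9 (K = -16 + 25 = 9)
S(V) = 9
S(d(8) + √(21 + O))/191 = 9/191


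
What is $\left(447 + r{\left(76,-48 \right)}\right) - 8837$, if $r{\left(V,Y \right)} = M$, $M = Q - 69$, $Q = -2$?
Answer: $-8461$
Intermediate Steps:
$M = -71$ ($M = -2 - 69 = -71$)
$r{\left(V,Y \right)} = -71$
$\left(447 + r{\left(76,-48 \right)}\right) - 8837 = \left(447 - 71\right) - 8837 = 376 - 8837 = -8461$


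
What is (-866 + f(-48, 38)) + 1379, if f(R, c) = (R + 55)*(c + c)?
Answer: 1045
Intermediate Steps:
f(R, c) = 2*c*(55 + R) (f(R, c) = (55 + R)*(2*c) = 2*c*(55 + R))
(-866 + f(-48, 38)) + 1379 = (-866 + 2*38*(55 - 48)) + 1379 = (-866 + 2*38*7) + 1379 = (-866 + 532) + 1379 = -334 + 1379 = 1045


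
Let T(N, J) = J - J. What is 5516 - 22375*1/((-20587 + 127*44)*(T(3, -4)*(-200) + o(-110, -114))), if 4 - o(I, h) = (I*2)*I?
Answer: 2001843552489/362915804 ≈ 5516.0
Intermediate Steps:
T(N, J) = 0
o(I, h) = 4 - 2*I² (o(I, h) = 4 - I*2*I = 4 - 2*I*I = 4 - 2*I²)
5516 - 22375*1/((-20587 + 127*44)*(T(3, -4)*(-200) + o(-110, -114))) = 5516 - 22375*1/((-20587 + 127*44)*(0*(-200) + (4 - 2*(-110)²))) = 5516 - 22375*1/((0 + (4 - 2*12100))*(-20587 + 5588)) = 5516 - 22375*(-1/(14999*(0 + (4 - 24200)))) = 5516 - 22375*(-1/(14999*(0 - 24196))) = 5516 - 22375/((-24196*(-14999))) = 5516 - 22375/362915804 = 2001843552489/362915804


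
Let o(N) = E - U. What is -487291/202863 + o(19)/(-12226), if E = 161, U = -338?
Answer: -6058848403/2480203038 ≈ -2.4429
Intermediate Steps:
o(N) = 499 (o(N) = 161 - 1*(-338) = 161 + 338 = 499)
-487291/202863 + o(19)/(-12226) = -487291/202863 + 499/(-12226) = -487291*1/202863 + 499*(-1/12226) = -487291/202863 - 499/12226 = -6058848403/2480203038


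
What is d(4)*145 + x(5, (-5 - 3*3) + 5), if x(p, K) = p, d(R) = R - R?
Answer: 5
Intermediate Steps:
d(R) = 0
d(4)*145 + x(5, (-5 - 3*3) + 5) = 0*145 + 5 = 0 + 5 = 5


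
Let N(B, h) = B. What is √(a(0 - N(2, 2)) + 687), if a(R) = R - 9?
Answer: 26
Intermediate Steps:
a(R) = -9 + R
√(a(0 - N(2, 2)) + 687) = √((-9 + (0 - 1*2)) + 687) = √((-9 + (0 - 2)) + 687) = √((-9 - 2) + 687) = √(-11 + 687) = √676 = 26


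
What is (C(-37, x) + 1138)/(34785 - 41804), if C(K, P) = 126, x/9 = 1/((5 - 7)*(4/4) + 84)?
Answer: -1264/7019 ≈ -0.18008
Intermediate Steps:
x = 9/82 (x = 9/((5 - 7)*(4/4) + 84) = 9/(-8/4 + 84) = 9/(-2*1 + 84) = 9/(-2 + 84) = 9/82 ≈ 0.10976)
(C(-37, x) + 1138)/(34785 - 41804) = (126 + 1138)/(34785 - 41804) = 1264/(-7019) = 1264*(-1/7019) = -1264/7019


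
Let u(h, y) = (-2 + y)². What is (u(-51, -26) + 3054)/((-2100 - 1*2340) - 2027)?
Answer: -3838/6467 ≈ -0.59347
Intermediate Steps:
(u(-51, -26) + 3054)/((-2100 - 1*2340) - 2027) = ((-2 - 26)² + 3054)/((-2100 - 1*2340) - 2027) = ((-28)² + 3054)/((-2100 - 2340) - 2027) = (784 + 3054)/(-4440 - 2027) = 3838/(-6467) = 3838*(-1/6467) = -3838/6467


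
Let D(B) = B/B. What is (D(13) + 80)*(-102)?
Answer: -8262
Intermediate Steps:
D(B) = 1
(D(13) + 80)*(-102) = (1 + 80)*(-102) = 81*(-102) = -8262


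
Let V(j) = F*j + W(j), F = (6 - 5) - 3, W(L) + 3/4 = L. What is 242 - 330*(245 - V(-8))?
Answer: -156431/2 ≈ -78216.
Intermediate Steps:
W(L) = -3/4 + L
F = -2 (F = 1 - 3 = -2)
V(j) = -3/4 - j (V(j) = -2*j + (-3/4 + j) = -3/4 - j)
242 - 330*(245 - V(-8)) = 242 - 330*(245 - (-3/4 - 1*(-8))) = 242 - 330*(245 - (-3/4 + 8)) = 242 - 330*(245 - 1*29/4) = 242 - 330*(245 - 29/4) = 242 - 330*951/4 = 242 - 156915/2 = -156431/2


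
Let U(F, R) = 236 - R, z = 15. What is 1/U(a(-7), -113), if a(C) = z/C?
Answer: 1/349 ≈ 0.0028653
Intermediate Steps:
a(C) = 15/C
1/U(a(-7), -113) = 1/(236 - 1*(-113)) = 1/(236 + 113) = 1/349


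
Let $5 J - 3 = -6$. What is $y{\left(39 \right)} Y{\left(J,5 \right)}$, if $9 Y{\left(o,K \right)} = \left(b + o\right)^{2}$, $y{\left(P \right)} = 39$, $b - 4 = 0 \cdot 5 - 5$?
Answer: $\frac{832}{75} \approx 11.093$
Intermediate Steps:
$b = -1$ ($b = 4 + \left(0 \cdot 5 - 5\right) = 4 + \left(0 - 5\right) = 4 - 5 = -1$)
$J = - \frac{3}{5}$ ($J = \frac{3}{5} + \frac{1}{5} \left(-6\right) = \frac{3}{5} - \frac{6}{5} = - \frac{3}{5} \approx -0.6$)
$Y{\left(o,K \right)} = \frac{\left(-1 + o\right)^{2}}{9}$
$y{\left(39 \right)} Y{\left(J,5 \right)} = 39 \frac{\left(-1 - \frac{3}{5}\right)^{2}}{9} = 39 \frac{\left(- \frac{8}{5}\right)^{2}}{9} = 39 \cdot \frac{1}{9} \cdot \frac{64}{25} = 39 \cdot \frac{64}{225} = \frac{832}{75}$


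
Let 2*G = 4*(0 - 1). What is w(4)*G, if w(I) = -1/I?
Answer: 1/2 ≈ 0.50000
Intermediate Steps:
G = -2 (G = (4*(0 - 1))/2 = (4*(-1))/2 = (1/2)*(-4) = -2)
w(4)*G = -1/4*(-2) = 1/2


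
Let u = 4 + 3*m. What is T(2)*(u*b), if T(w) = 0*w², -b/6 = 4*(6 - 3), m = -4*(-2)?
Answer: 0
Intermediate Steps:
m = 8
b = -72 (b = -24*(6 - 3) = -24*3 = -6*12 = -72)
u = 28 (u = 4 + 3*8 = 4 + 24 = 28)
T(w) = 0
T(2)*(u*b) = 0*(28*(-72)) = 0*(-2016) = 0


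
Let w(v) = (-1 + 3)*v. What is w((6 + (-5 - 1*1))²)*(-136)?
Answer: 0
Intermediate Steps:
w(v) = 2*v
w((6 + (-5 - 1*1))²)*(-136) = (2*(6 + (-5 - 1*1))²)*(-136) = (2*(6 + (-5 - 1))²)*(-136) = (2*(6 - 6)²)*(-136) = (2*0²)*(-136) = (2*0)*(-136) = 0*(-136) = 0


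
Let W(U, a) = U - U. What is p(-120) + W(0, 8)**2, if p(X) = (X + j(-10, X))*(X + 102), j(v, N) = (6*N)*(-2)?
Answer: -23760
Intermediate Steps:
j(v, N) = -12*N
W(U, a) = 0
p(X) = -11*X*(102 + X) (p(X) = (X - 12*X)*(X + 102) = (-11*X)*(102 + X) = -11*X*(102 + X))
p(-120) + W(0, 8)**2 = 11*(-120)*(-102 - 1*(-120)) + 0**2 = 11*(-120)*(-102 + 120) + 0 = 11*(-120)*18 + 0 = -23760 + 0 = -23760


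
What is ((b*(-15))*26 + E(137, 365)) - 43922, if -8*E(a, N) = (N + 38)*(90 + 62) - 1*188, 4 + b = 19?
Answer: -114811/2 ≈ -57406.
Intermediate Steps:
b = 15 (b = -4 + 19 = 15)
E(a, N) = -1397/2 - 19*N (E(a, N) = -((N + 38)*(90 + 62) - 1*188)/8 = -((38 + N)*152 - 188)/8 = -((5776 + 152*N) - 188)/8 = -(5588 + 152*N)/8 = -1397/2 - 19*N)
((b*(-15))*26 + E(137, 365)) - 43922 = ((15*(-15))*26 + (-1397/2 - 19*365)) - 43922 = (-225*26 + (-1397/2 - 6935)) - 43922 = (-5850 - 15267/2) - 43922 = -26967/2 - 43922 = -114811/2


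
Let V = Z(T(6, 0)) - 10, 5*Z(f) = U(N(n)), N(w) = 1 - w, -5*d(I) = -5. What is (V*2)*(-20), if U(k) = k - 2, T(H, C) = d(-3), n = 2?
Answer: 424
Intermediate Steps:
d(I) = 1 (d(I) = -1/5*(-5) = 1)
T(H, C) = 1
U(k) = -2 + k
Z(f) = -3/5 (Z(f) = (-2 + (1 - 1*2))/5 = (-2 + (1 - 2))/5 = (-2 - 1)/5 = (1/5)*(-3) = -3/5)
V = -53/5 (V = -3/5 - 10 = -53/5 ≈ -10.600)
(V*2)*(-20) = -53/5*2*(-20) = -106/5*(-20) = 424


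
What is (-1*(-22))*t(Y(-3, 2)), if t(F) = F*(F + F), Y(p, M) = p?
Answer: 396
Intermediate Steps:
t(F) = 2*F**2 (t(F) = F*(2*F) = 2*F**2)
(-1*(-22))*t(Y(-3, 2)) = (-1*(-22))*(2*(-3)**2) = 22*(2*9) = 22*18 = 396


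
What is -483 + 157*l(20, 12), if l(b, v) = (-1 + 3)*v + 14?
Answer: 5483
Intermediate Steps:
l(b, v) = 14 + 2*v (l(b, v) = 2*v + 14 = 14 + 2*v)
-483 + 157*l(20, 12) = -483 + 157*(14 + 2*12) = -483 + 157*(14 + 24) = -483 + 157*38 = -483 + 5966 = 5483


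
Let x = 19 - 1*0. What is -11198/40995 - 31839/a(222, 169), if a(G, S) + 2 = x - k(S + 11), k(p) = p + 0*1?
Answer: 1303414531/6682185 ≈ 195.06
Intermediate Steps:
k(p) = p (k(p) = p + 0 = p)
x = 19 (x = 19 + 0 = 19)
a(G, S) = 6 - S (a(G, S) = -2 + (19 - (S + 11)) = -2 + (19 - (11 + S)) = -2 + (19 + (-11 - S)) = -2 + (8 - S) = 6 - S)
-11198/40995 - 31839/a(222, 169) = -11198/40995 - 31839/(6 - 1*169) = -11198*1/40995 - 31839/(6 - 169) = -11198/40995 - 31839/(-163) = -11198/40995 - 31839*(-1/163) = -11198/40995 + 31839/163 = 1303414531/6682185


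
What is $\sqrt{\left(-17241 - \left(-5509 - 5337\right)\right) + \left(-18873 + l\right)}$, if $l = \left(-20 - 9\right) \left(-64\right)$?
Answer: $2 i \sqrt{5853} \approx 153.01 i$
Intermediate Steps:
$l = 1856$ ($l = \left(-29\right) \left(-64\right) = 1856$)
$\sqrt{\left(-17241 - \left(-5509 - 5337\right)\right) + \left(-18873 + l\right)} = \sqrt{\left(-17241 - \left(-5509 - 5337\right)\right) + \left(-18873 + 1856\right)} = \sqrt{\left(-17241 - -10846\right) - 17017} = \sqrt{\left(-17241 + 10846\right) - 17017} = \sqrt{-6395 - 17017} = \sqrt{-23412} = 2 i \sqrt{5853}$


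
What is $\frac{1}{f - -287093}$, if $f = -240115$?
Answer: $\frac{1}{46978} \approx 2.1287 \cdot 10^{-5}$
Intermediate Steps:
$\frac{1}{f - -287093} = \frac{1}{-240115 - -287093} = \frac{1}{-240115 + 287093} = \frac{1}{46978}$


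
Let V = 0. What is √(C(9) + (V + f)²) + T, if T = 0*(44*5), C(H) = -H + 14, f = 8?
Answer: √69 ≈ 8.3066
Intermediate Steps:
C(H) = 14 - H
T = 0 (T = 0*220 = 0)
√(C(9) + (V + f)²) + T = √((14 - 1*9) + (0 + 8)²) + 0 = √((14 - 9) + 8²) + 0 = √(5 + 64) + 0 = √69 + 0 = √69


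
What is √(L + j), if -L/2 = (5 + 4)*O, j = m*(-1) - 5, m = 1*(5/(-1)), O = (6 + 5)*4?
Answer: 6*I*√22 ≈ 28.142*I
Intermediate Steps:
O = 44 (O = 11*4 = 44)
m = -5 (m = 1*(5*(-1)) = 1*(-5) = -5)
j = 0 (j = -5*(-1) - 5 = 5 - 5 = 0)
L = -792 (L = -2*(5 + 4)*44 = -18*44 = -2*396 = -792)
√(L + j) = √(-792 + 0) = √(-792) = 6*I*√22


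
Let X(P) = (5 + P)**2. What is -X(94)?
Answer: -9801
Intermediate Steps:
-X(94) = -(5 + 94)**2 = -1*99**2 = -1*9801 = -9801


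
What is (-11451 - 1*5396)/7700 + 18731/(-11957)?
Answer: -31424389/8369900 ≈ -3.7545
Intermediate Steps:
(-11451 - 1*5396)/7700 + 18731/(-11957) = (-11451 - 5396)*(1/7700) + 18731*(-1/11957) = -16847*1/7700 - 18731/11957 = -16847/7700 - 18731/11957 = -31424389/8369900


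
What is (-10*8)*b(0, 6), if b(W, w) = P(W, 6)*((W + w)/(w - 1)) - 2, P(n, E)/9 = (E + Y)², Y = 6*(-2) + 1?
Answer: -21440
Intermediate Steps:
Y = -11 (Y = -12 + 1 = -11)
P(n, E) = 9*(-11 + E)² (P(n, E) = 9*(E - 11)² = 9*(-11 + E)²)
b(W, w) = -2 + 225*(W + w)/(-1 + w) (b(W, w) = (9*(-11 + 6)²)*((W + w)/(w - 1)) - 2 = (9*(-5)²)*((W + w)/(-1 + w)) - 2 = (9*25)*((W + w)/(-1 + w)) - 2 = 225*((W + w)/(-1 + w)) - 2 = 225*(W + w)/(-1 + w) - 2 = -2 + 225*(W + w)/(-1 + w))
(-10*8)*b(0, 6) = (-10*8)*((2 + 223*6 + 225*0)/(-1 + 6)) = -80*(2 + 1338 + 0)/5 = -16*1340 = -80*268 = -21440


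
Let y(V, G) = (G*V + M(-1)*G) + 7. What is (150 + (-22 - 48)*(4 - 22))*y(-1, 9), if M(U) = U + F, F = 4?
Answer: 35250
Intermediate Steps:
M(U) = 4 + U (M(U) = U + 4 = 4 + U)
y(V, G) = 7 + 3*G + G*V (y(V, G) = (G*V + (4 - 1)*G) + 7 = (G*V + 3*G) + 7 = (3*G + G*V) + 7 = 7 + 3*G + G*V)
(150 + (-22 - 48)*(4 - 22))*y(-1, 9) = (150 + (-22 - 48)*(4 - 22))*(7 + 3*9 + 9*(-1)) = (150 - 70*(-18))*(7 + 27 - 9) = (150 + 1260)*25 = 1410*25 = 35250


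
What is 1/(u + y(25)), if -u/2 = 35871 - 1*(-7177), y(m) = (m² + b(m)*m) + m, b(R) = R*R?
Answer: -1/69821 ≈ -1.4322e-5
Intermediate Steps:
b(R) = R²
y(m) = m + m² + m³ (y(m) = (m² + m²*m) + m = (m² + m³) + m = m + m² + m³)
u = -86096 (u = -2*(35871 - 1*(-7177)) = -2*(35871 + 7177) = -2*43048 = -86096)
1/(u + y(25)) = 1/(-86096 + 25*(1 + 25 + 25²)) = 1/(-86096 + 25*(1 + 25 + 625)) = 1/(-86096 + 25*651) = 1/(-86096 + 16275) = 1/(-69821) = -1/69821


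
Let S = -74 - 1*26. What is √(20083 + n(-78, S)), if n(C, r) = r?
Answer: √19983 ≈ 141.36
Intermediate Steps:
S = -100 (S = -74 - 26 = -100)
√(20083 + n(-78, S)) = √(20083 - 100) = √19983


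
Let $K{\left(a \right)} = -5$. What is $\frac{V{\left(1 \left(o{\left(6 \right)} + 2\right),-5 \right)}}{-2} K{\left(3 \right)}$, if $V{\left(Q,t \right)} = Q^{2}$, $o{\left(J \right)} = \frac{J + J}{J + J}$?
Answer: $\frac{45}{2} \approx 22.5$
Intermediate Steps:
$o{\left(J \right)} = 1$ ($o{\left(J \right)} = \frac{2 J}{2 J} = 2 J \frac{1}{2 J} = 1$)
$\frac{V{\left(1 \left(o{\left(6 \right)} + 2\right),-5 \right)}}{-2} K{\left(3 \right)} = \frac{\left(1 \left(1 + 2\right)\right)^{2}}{-2} \left(-5\right) = \left(1 \cdot 3\right)^{2} \left(- \frac{1}{2}\right) \left(-5\right) = 3^{2} \left(- \frac{1}{2}\right) \left(-5\right) = 9 \left(- \frac{1}{2}\right) \left(-5\right) = \left(- \frac{9}{2}\right) \left(-5\right) = \frac{45}{2}$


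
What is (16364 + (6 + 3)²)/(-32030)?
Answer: -3289/6406 ≈ -0.51342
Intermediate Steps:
(16364 + (6 + 3)²)/(-32030) = (16364 + 9²)*(-1/32030) = (16364 + 81)*(-1/32030) = 16445*(-1/32030) = -3289/6406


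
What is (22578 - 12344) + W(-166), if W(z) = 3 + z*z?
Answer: 37793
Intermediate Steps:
W(z) = 3 + z**2
(22578 - 12344) + W(-166) = (22578 - 12344) + (3 + (-166)**2) = 10234 + (3 + 27556) = 10234 + 27559 = 37793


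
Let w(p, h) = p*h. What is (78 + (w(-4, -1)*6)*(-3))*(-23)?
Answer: -138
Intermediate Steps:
w(p, h) = h*p
(78 + (w(-4, -1)*6)*(-3))*(-23) = (78 + (-1*(-4)*6)*(-3))*(-23) = (78 + (4*6)*(-3))*(-23) = (78 + 24*(-3))*(-23) = (78 - 72)*(-23) = 6*(-23) = -138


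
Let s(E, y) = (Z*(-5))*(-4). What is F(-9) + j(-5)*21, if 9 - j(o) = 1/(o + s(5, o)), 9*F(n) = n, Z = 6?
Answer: 21599/115 ≈ 187.82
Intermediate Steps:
F(n) = n/9
s(E, y) = 120 (s(E, y) = (6*(-5))*(-4) = -30*(-4) = 120)
j(o) = 9 - 1/(120 + o) (j(o) = 9 - 1/(o + 120) = 9 - 1/(120 + o))
F(-9) + j(-5)*21 = (1/9)*(-9) + ((1079 + 9*(-5))/(120 - 5))*21 = -1 + ((1079 - 45)/115)*21 = -1 + ((1/115)*1034)*21 = -1 + (1034/115)*21 = -1 + 21714/115 = 21599/115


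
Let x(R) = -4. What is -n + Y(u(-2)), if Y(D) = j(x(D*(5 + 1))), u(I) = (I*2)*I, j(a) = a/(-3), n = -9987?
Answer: 29965/3 ≈ 9988.3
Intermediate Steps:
j(a) = -a/3 (j(a) = a*(-1/3) = -a/3)
u(I) = 2*I**2 (u(I) = (2*I)*I = 2*I**2)
Y(D) = 4/3 (Y(D) = -1/3*(-4) = 4/3)
-n + Y(u(-2)) = -1*(-9987) + 4/3 = 9987 + 4/3 = 29965/3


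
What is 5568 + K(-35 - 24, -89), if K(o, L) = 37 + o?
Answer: 5546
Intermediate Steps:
5568 + K(-35 - 24, -89) = 5568 + (37 + (-35 - 24)) = 5568 + (37 - 59) = 5568 - 22 = 5546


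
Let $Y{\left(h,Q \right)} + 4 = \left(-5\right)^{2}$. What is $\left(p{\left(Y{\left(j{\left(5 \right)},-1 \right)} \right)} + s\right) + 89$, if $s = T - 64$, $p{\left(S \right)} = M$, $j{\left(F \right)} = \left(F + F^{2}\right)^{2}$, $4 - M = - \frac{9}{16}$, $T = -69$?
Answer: $- \frac{631}{16} \approx -39.438$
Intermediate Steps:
$M = \frac{73}{16}$ ($M = 4 - - \frac{9}{16} = 4 + \frac{9}{16} = \frac{73}{16} \approx 4.5625$)
$Y{\left(h,Q \right)} = 21$ ($Y{\left(h,Q \right)} = -4 + \left(-5\right)^{2} = -4 + 25 = 21$)
$p{\left(S \right)} = \frac{73}{16}$
$s = -133$ ($s = -69 - 64 = -133$)
$\left(p{\left(Y{\left(j{\left(5 \right)},-1 \right)} \right)} + s\right) + 89 = \left(\frac{73}{16} - 133\right) + 89 = - \frac{2055}{16} + 89 = - \frac{631}{16}$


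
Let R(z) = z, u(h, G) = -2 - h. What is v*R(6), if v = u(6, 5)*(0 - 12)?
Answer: 576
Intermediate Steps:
v = 96 (v = (-2 - 1*6)*(0 - 12) = (-2 - 6)*(-12) = -8*(-12) = 96)
v*R(6) = 96*6 = 576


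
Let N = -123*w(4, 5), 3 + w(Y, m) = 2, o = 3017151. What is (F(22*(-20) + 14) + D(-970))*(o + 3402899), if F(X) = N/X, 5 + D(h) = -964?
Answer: -441824630975/71 ≈ -6.2229e+9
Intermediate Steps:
w(Y, m) = -1 (w(Y, m) = -3 + 2 = -1)
D(h) = -969 (D(h) = -5 - 964 = -969)
N = 123 (N = -123*(-1) = 123)
F(X) = 123/X
(F(22*(-20) + 14) + D(-970))*(o + 3402899) = (123/(22*(-20) + 14) - 969)*(3017151 + 3402899) = (123/(-440 + 14) - 969)*6420050 = (123/(-426) - 969)*6420050 = (123*(-1/426) - 969)*6420050 = (-41/142 - 969)*6420050 = -137639/142*6420050 = -441824630975/71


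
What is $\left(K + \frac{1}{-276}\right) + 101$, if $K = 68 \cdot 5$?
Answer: $\frac{121715}{276} \approx 441.0$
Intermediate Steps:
$K = 340$
$\left(K + \frac{1}{-276}\right) + 101 = \left(340 + \frac{1}{-276}\right) + 101 = \left(340 - \frac{1}{276}\right) + 101 = \frac{93839}{276} + 101 = \frac{121715}{276}$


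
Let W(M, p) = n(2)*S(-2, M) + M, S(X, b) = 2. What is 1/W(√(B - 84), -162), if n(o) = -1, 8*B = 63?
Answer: -16/641 - 2*I*√1218/641 ≈ -0.024961 - 0.10889*I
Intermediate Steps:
B = 63/8 (B = (⅛)*63 = 63/8 ≈ 7.8750)
W(M, p) = -2 + M (W(M, p) = -1*2 + M = -2 + M)
1/W(√(B - 84), -162) = 1/(-2 + √(63/8 - 84)) = 1/(-2 + √(-609/8)) = 1/(-2 + I*√1218/4)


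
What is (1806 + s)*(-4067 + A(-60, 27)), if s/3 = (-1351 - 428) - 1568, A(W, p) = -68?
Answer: 34051725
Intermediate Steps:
s = -10041 (s = 3*((-1351 - 428) - 1568) = 3*(-1779 - 1568) = 3*(-3347) = -10041)
(1806 + s)*(-4067 + A(-60, 27)) = (1806 - 10041)*(-4067 - 68) = -8235*(-4135) = 34051725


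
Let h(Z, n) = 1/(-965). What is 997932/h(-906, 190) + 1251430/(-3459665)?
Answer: -666334509916826/691933 ≈ -9.6300e+8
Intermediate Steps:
h(Z, n) = -1/965
997932/h(-906, 190) + 1251430/(-3459665) = 997932/(-1/965) + 1251430/(-3459665) = 997932*(-965) + 1251430*(-1/3459665) = -963004380 - 250286/691933 = -666334509916826/691933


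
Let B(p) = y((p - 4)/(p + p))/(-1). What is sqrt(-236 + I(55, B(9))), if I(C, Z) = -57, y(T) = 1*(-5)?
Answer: I*sqrt(293) ≈ 17.117*I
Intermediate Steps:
y(T) = -5
B(p) = 5 (B(p) = -5/(-1) = -5*(-1) = 5)
sqrt(-236 + I(55, B(9))) = sqrt(-236 - 57) = sqrt(-293) = I*sqrt(293)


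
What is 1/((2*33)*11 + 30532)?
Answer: 1/31258 ≈ 3.1992e-5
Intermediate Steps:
1/((2*33)*11 + 30532) = 1/(66*11 + 30532) = 1/(726 + 30532) = 1/31258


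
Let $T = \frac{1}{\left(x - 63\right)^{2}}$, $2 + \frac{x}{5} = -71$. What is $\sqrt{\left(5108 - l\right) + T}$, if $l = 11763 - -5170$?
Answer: $\frac{i \sqrt{2166150799}}{428} \approx 108.74 i$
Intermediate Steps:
$x = -365$ ($x = -10 + 5 \left(-71\right) = -10 - 355 = -365$)
$l = 16933$ ($l = 11763 + 5170 = 16933$)
$T = \frac{1}{183184}$ ($T = \frac{1}{\left(-365 - 63\right)^{2}} = \frac{1}{\left(-428\right)^{2}} = \frac{1}{183184} \approx 5.459 \cdot 10^{-6}$)
$\sqrt{\left(5108 - l\right) + T} = \sqrt{\left(5108 - 16933\right) + \frac{1}{183184}} = \sqrt{-11825 + \frac{1}{183184}} = \sqrt{- \frac{2166150799}{183184}} = \frac{i \sqrt{2166150799}}{428}$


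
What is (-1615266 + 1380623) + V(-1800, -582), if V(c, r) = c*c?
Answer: 3005357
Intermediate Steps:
V(c, r) = c²
(-1615266 + 1380623) + V(-1800, -582) = (-1615266 + 1380623) + (-1800)² = -234643 + 3240000 = 3005357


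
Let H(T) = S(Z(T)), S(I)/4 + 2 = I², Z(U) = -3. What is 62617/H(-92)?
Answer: 62617/28 ≈ 2236.3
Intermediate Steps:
S(I) = -8 + 4*I²
H(T) = 28 (H(T) = -8 + 4*(-3)² = -8 + 4*9 = -8 + 36 = 28)
62617/H(-92) = 62617/28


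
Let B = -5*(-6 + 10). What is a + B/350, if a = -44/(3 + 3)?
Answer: -776/105 ≈ -7.3905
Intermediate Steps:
B = -20 (B = -5*4 = -20)
a = -22/3 (a = -44/6 = (⅙)*(-44) = -22/3 ≈ -7.3333)
a + B/350 = -22/3 - 20/350 = -22/3 - 20*1/350 = -22/3 - 2/35 = -776/105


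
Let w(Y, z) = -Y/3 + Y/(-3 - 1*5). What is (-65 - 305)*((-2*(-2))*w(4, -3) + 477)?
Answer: -521330/3 ≈ -1.7378e+5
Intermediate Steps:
w(Y, z) = -11*Y/24 (w(Y, z) = -Y*(1/3) + Y/(-3 - 5) = -Y/3 + Y/(-8) = -Y/3 + Y*(-1/8) = -Y/3 - Y/8 = -11*Y/24)
(-65 - 305)*((-2*(-2))*w(4, -3) + 477) = (-65 - 305)*((-2*(-2))*(-11/24*4) + 477) = -370*(4*(-11/6) + 477) = -370*(-22/3 + 477) = -370*1409/3 = -521330/3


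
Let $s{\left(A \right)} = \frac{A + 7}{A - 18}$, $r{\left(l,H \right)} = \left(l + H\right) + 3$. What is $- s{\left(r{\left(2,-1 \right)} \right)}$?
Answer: $\frac{11}{14} \approx 0.78571$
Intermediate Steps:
$r{\left(l,H \right)} = 3 + H + l$ ($r{\left(l,H \right)} = \left(H + l\right) + 3 = 3 + H + l$)
$s{\left(A \right)} = \frac{7 + A}{-18 + A}$
$- s{\left(r{\left(2,-1 \right)} \right)} = - \frac{7 + \left(3 - 1 + 2\right)}{-18 + \left(3 - 1 + 2\right)} = - \frac{7 + 4}{-18 + 4} = - \frac{11}{-14} = - \frac{\left(-1\right) 11}{14} = \left(-1\right) \left(- \frac{11}{14}\right) = \frac{11}{14}$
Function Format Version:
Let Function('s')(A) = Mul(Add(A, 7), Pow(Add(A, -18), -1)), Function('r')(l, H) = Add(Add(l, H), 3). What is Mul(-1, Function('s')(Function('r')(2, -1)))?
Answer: Rational(11, 14) ≈ 0.78571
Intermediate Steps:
Function('r')(l, H) = Add(3, H, l) (Function('r')(l, H) = Add(Add(H, l), 3) = Add(3, H, l))
Function('s')(A) = Mul(Pow(Add(-18, A), -1), Add(7, A)) (Function('s')(A) = Mul(Add(7, A), Pow(Add(-18, A), -1)) = Mul(Pow(Add(-18, A), -1), Add(7, A)))
Mul(-1, Function('s')(Function('r')(2, -1))) = Mul(-1, Mul(Pow(Add(-18, Add(3, -1, 2)), -1), Add(7, Add(3, -1, 2)))) = Mul(-1, Mul(Pow(Add(-18, 4), -1), Add(7, 4))) = Mul(-1, Mul(Pow(-14, -1), 11)) = Mul(-1, Mul(Rational(-1, 14), 11)) = Mul(-1, Rational(-11, 14)) = Rational(11, 14)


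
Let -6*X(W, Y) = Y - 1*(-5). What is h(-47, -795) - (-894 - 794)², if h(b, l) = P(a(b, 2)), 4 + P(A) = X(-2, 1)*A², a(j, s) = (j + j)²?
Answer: -80924244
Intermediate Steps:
X(W, Y) = -⅚ - Y/6 (X(W, Y) = -(Y - 1*(-5))/6 = -(Y + 5)/6 = -(5 + Y)/6 = -⅚ - Y/6)
a(j, s) = 4*j² (a(j, s) = (2*j)² = 4*j²)
P(A) = -4 - A² (P(A) = -4 + (-⅚ - ⅙*1)*A² = -4 + (-⅚ - ⅙)*A² = -4 - A²)
h(b, l) = -4 - 16*b⁴ (h(b, l) = -4 - (4*b²)² = -4 - 16*b⁴)
h(-47, -795) - (-894 - 794)² = (-4 - 16*(-47)⁴) - (-894 - 794)² = (-4 - 16*4879681) - 1*(-1688)² = (-4 - 78074896) - 1*2849344 = -78074900 - 2849344 = -80924244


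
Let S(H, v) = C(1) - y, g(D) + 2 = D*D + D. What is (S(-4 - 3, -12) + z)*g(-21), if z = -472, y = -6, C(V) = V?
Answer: -194370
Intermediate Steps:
g(D) = -2 + D + D**2 (g(D) = -2 + (D*D + D) = -2 + (D**2 + D) = -2 + (D + D**2) = -2 + D + D**2)
S(H, v) = 7 (S(H, v) = 1 - 1*(-6) = 1 + 6 = 7)
(S(-4 - 3, -12) + z)*g(-21) = (7 - 472)*(-2 - 21 + (-21)**2) = -465*(-2 - 21 + 441) = -465*418 = -194370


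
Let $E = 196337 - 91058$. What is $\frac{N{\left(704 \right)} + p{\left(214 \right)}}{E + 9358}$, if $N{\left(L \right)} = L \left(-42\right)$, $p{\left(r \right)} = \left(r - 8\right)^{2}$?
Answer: $\frac{12868}{114637} \approx 0.11225$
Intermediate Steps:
$p{\left(r \right)} = \left(-8 + r\right)^{2}$
$N{\left(L \right)} = - 42 L$
$E = 105279$
$\frac{N{\left(704 \right)} + p{\left(214 \right)}}{E + 9358} = \frac{\left(-42\right) 704 + \left(-8 + 214\right)^{2}}{105279 + 9358} = \frac{-29568 + 206^{2}}{114637} = \left(-29568 + 42436\right) \frac{1}{114637} = 12868 \cdot \frac{1}{114637} = \frac{12868}{114637}$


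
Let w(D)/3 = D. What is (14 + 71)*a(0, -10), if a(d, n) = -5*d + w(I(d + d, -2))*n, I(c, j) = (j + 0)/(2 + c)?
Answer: 2550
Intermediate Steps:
I(c, j) = j/(2 + c)
w(D) = 3*D
a(d, n) = -5*d - 6*n/(2 + 2*d) (a(d, n) = -5*d + (3*(-2/(2 + (d + d))))*n = -5*d + (3*(-2/(2 + 2*d)))*n = -5*d + (-6/(2 + 2*d))*n = -5*d - 6*n/(2 + 2*d))
(14 + 71)*a(0, -10) = (14 + 71)*((-3*(-10) - 5*0*(1 + 0))/(1 + 0)) = 85*((30 - 5*0*1)/1) = 85*(1*(30 + 0)) = 85*(1*30) = 85*30 = 2550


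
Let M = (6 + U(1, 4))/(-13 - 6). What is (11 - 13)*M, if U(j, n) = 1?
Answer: 14/19 ≈ 0.73684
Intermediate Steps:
M = -7/19 (M = (6 + 1)/(-13 - 6) = 7/(-19) = 7*(-1/19) = -7/19 ≈ -0.36842)
(11 - 13)*M = (11 - 13)*(-7/19) = -2*(-7/19) = 14/19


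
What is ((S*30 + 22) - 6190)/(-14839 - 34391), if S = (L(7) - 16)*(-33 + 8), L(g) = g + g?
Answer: 778/8205 ≈ 0.094820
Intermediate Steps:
L(g) = 2*g
S = 50 (S = (2*7 - 16)*(-33 + 8) = (14 - 16)*(-25) = -2*(-25) = 50)
((S*30 + 22) - 6190)/(-14839 - 34391) = ((50*30 + 22) - 6190)/(-14839 - 34391) = ((1500 + 22) - 6190)/(-49230) = (1522 - 6190)*(-1/49230) = -4668*(-1/49230) = 778/8205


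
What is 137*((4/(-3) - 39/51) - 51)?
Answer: -370996/51 ≈ -7274.4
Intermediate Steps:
137*((4/(-3) - 39/51) - 51) = 137*((4*(-⅓) - 39*1/51) - 51) = 137*((-4/3 - 13/17) - 51) = 137*(-107/51 - 51) = 137*(-2708/51) = -370996/51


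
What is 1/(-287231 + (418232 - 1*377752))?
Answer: -1/246751 ≈ -4.0527e-6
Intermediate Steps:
1/(-287231 + (418232 - 1*377752)) = 1/(-287231 + (418232 - 377752)) = 1/(-287231 + 40480) = 1/(-246751) = -1/246751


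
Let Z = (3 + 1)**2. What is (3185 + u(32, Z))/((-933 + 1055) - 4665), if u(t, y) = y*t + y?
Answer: -3713/4543 ≈ -0.81730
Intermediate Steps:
Z = 16 (Z = 4**2 = 16)
u(t, y) = y + t*y (u(t, y) = t*y + y = y + t*y)
(3185 + u(32, Z))/((-933 + 1055) - 4665) = (3185 + 16*(1 + 32))/((-933 + 1055) - 4665) = (3185 + 16*33)/(122 - 4665) = (3185 + 528)/(-4543) = 3713*(-1/4543) = -3713/4543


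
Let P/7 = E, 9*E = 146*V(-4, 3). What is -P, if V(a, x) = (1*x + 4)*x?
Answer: -7154/3 ≈ -2384.7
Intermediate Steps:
V(a, x) = x*(4 + x) (V(a, x) = (x + 4)*x = (4 + x)*x = x*(4 + x))
E = 1022/3 (E = (146*(3*(4 + 3)))/9 = (146*(3*7))/9 = (146*21)/9 = (⅑)*3066 = 1022/3 ≈ 340.67)
P = 7154/3 (P = 7*(1022/3) = 7154/3 ≈ 2384.7)
-P = -1*7154/3 = -7154/3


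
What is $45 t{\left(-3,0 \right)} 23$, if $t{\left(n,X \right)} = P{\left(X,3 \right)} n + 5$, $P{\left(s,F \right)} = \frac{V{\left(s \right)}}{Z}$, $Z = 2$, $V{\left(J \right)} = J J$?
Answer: $5175$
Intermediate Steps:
$V{\left(J \right)} = J^{2}$
$P{\left(s,F \right)} = \frac{s^{2}}{2}$
$t{\left(n,X \right)} = 5 + \frac{n X^{2}}{2}$ ($t{\left(n,X \right)} = \frac{X^{2}}{2} n + 5 = \frac{n X^{2}}{2} + 5 = 5 + \frac{n X^{2}}{2}$)
$45 t{\left(-3,0 \right)} 23 = 45 \left(5 + \frac{1}{2} \left(-3\right) 0^{2}\right) 23 = 45 \left(5 + \frac{1}{2} \left(-3\right) 0\right) 23 = 45 \left(5 + 0\right) 23 = 45 \cdot 5 \cdot 23 = 225 \cdot 23 = 5175$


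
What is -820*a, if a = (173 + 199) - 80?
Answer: -239440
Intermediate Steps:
a = 292 (a = 372 - 80 = 292)
-820*a = -820*292 = -239440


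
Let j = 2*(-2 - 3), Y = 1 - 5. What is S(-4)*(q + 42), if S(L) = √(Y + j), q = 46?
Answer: 88*I*√14 ≈ 329.27*I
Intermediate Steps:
Y = -4
j = -10 (j = 2*(-5) = -10)
S(L) = I*√14 (S(L) = √(-4 - 10) = √(-14) = I*√14)
S(-4)*(q + 42) = (I*√14)*(46 + 42) = (I*√14)*88 = 88*I*√14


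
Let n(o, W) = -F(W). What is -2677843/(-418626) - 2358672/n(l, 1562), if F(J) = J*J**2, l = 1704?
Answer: 1275793044388147/199424861730666 ≈ 6.3974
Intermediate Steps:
F(J) = J**3
n(o, W) = -W**3
-2677843/(-418626) - 2358672/n(l, 1562) = -2677843/(-418626) - 2358672/((-1*1562**3)) = -2677843*(-1/418626) - 2358672/((-1*3811036328)) = 2677843/418626 - 2358672/(-3811036328) = 2677843/418626 - 2358672*(-1/3811036328) = 2677843/418626 + 294834/476379541 = 1275793044388147/199424861730666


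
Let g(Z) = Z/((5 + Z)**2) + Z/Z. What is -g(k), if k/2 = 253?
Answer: -261627/261121 ≈ -1.0019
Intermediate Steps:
k = 506 (k = 2*253 = 506)
g(Z) = 1 + Z/(5 + Z)**2 (g(Z) = Z/(5 + Z)**2 + 1 = 1 + Z/(5 + Z)**2)
-g(k) = -(1 + 506/(5 + 506)**2) = -(1 + 506/511**2) = -(1 + 506*(1/261121)) = -(1 + 506/261121) = -1*261627/261121 = -261627/261121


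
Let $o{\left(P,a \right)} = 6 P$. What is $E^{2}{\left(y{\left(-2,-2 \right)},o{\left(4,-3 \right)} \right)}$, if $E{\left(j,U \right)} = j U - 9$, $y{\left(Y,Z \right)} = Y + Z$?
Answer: $11025$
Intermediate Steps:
$E{\left(j,U \right)} = -9 + U j$ ($E{\left(j,U \right)} = U j - 9 = -9 + U j$)
$E^{2}{\left(y{\left(-2,-2 \right)},o{\left(4,-3 \right)} \right)} = \left(-9 + 6 \cdot 4 \left(-2 - 2\right)\right)^{2} = \left(-9 + 24 \left(-4\right)\right)^{2} = \left(-9 - 96\right)^{2} = \left(-105\right)^{2} = 11025$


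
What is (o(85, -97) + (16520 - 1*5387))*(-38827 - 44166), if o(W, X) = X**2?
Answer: -1704842206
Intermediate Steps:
(o(85, -97) + (16520 - 1*5387))*(-38827 - 44166) = ((-97)**2 + (16520 - 1*5387))*(-38827 - 44166) = (9409 + (16520 - 5387))*(-82993) = (9409 + 11133)*(-82993) = 20542*(-82993) = -1704842206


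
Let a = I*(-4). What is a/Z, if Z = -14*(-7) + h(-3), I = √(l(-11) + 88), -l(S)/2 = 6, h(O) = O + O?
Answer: -2*√19/23 ≈ -0.37903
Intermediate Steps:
h(O) = 2*O
l(S) = -12 (l(S) = -2*6 = -12)
I = 2*√19 (I = √(-12 + 88) = √76 = 2*√19 ≈ 8.7178)
Z = 92 (Z = -14*(-7) + 2*(-3) = 98 - 6 = 92)
a = -8*√19 (a = (2*√19)*(-4) = -8*√19 ≈ -34.871)
a/Z = -8*√19/92 = -8*√19*(1/92) = -2*√19/23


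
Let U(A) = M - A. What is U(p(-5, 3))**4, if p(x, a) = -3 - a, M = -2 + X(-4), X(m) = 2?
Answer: 1296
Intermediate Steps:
M = 0 (M = -2 + 2 = 0)
U(A) = -A (U(A) = 0 - A = -A)
U(p(-5, 3))**4 = (-(-3 - 1*3))**4 = (-(-3 - 3))**4 = (-1*(-6))**4 = 6**4 = 1296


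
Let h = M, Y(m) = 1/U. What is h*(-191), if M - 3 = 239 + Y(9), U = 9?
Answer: -416189/9 ≈ -46243.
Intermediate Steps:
Y(m) = 1/9
M = 2179/9 (M = 3 + (239 + 1/9) = 3 + 2152/9 = 2179/9 ≈ 242.11)
h = 2179/9 ≈ 242.11
h*(-191) = (2179/9)*(-191) = -416189/9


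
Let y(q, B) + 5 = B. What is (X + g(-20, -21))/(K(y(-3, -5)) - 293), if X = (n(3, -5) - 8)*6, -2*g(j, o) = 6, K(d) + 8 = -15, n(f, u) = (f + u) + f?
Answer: 45/316 ≈ 0.14241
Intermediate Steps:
y(q, B) = -5 + B
n(f, u) = u + 2*f
K(d) = -23 (K(d) = -8 - 15 = -23)
g(j, o) = -3 (g(j, o) = -½*6 = -3)
X = -42 (X = ((-5 + 2*3) - 8)*6 = ((-5 + 6) - 8)*6 = (1 - 8)*6 = -7*6 = -42)
(X + g(-20, -21))/(K(y(-3, -5)) - 293) = (-42 - 3)/(-23 - 293) = -45/(-316) = -45*(-1/316) = 45/316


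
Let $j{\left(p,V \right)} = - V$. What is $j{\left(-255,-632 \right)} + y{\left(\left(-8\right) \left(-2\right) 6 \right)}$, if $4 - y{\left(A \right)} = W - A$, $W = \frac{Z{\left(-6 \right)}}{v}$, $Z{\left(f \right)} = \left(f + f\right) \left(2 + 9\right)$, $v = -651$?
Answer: $\frac{158800}{217} \approx 731.8$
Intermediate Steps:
$Z{\left(f \right)} = 22 f$ ($Z{\left(f \right)} = 2 f 11 = 22 f$)
$W = \frac{44}{217}$ ($W = \frac{22 \left(-6\right)}{-651} = \left(-132\right) \left(- \frac{1}{651}\right) = \frac{44}{217} \approx 0.20276$)
$y{\left(A \right)} = \frac{824}{217} + A$ ($y{\left(A \right)} = 4 - \left(\frac{44}{217} - A\right) = 4 + \left(- \frac{44}{217} + A\right) = \frac{824}{217} + A$)
$j{\left(-255,-632 \right)} + y{\left(\left(-8\right) \left(-2\right) 6 \right)} = \left(-1\right) \left(-632\right) + \left(\frac{824}{217} + \left(-8\right) \left(-2\right) 6\right) = 632 + \left(\frac{824}{217} + 16 \cdot 6\right) = 632 + \left(\frac{824}{217} + 96\right) = 632 + \frac{21656}{217} = \frac{158800}{217}$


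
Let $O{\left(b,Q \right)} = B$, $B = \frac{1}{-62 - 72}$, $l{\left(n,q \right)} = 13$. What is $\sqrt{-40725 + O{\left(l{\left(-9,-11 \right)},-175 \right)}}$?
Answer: $\frac{i \sqrt{731258234}}{134} \approx 201.8 i$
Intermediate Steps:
$B = - \frac{1}{134}$ ($B = \frac{1}{-134} = - \frac{1}{134} \approx -0.0074627$)
$O{\left(b,Q \right)} = - \frac{1}{134}$
$\sqrt{-40725 + O{\left(l{\left(-9,-11 \right)},-175 \right)}} = \sqrt{-40725 - \frac{1}{134}} = \sqrt{- \frac{5457151}{134}} = \frac{i \sqrt{731258234}}{134}$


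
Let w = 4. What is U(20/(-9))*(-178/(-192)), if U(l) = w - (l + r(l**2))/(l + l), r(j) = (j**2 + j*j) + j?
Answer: 2022347/139968 ≈ 14.449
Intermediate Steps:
r(j) = j + 2*j**2 (r(j) = (j**2 + j**2) + j = 2*j**2 + j = j + 2*j**2)
U(l) = 4 - (l + l**2*(1 + 2*l**2))/(2*l) (U(l) = 4 - (l + l**2*(1 + 2*l**2))/(l + l) = 4 - (l + l**2*(1 + 2*l**2))/(2*l))
U(20/(-9))*(-178/(-192)) = (7/2 - (20/(-9))**3 - 10/(-9))*(-178/(-192)) = (7/2 - (20*(-1/9))**3 - 10*(-1)/9)*(-178*(-1/192)) = (7/2 - (-20/9)**3 - 1/2*(-20/9))*(89/96) = (7/2 - 1*(-8000/729) + 10/9)*(89/96) = (7/2 + 8000/729 + 10/9)*(89/96) = (22723/1458)*(89/96) = 2022347/139968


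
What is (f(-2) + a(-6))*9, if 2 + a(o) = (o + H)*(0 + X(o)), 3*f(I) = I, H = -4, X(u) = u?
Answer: 516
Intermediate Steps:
f(I) = I/3
a(o) = -2 + o*(-4 + o) (a(o) = -2 + (o - 4)*(0 + o) = -2 + (-4 + o)*o = -2 + o*(-4 + o))
(f(-2) + a(-6))*9 = ((⅓)*(-2) + (-2 + (-6)² - 4*(-6)))*9 = (-⅔ + (-2 + 36 + 24))*9 = (-⅔ + 58)*9 = (172/3)*9 = 516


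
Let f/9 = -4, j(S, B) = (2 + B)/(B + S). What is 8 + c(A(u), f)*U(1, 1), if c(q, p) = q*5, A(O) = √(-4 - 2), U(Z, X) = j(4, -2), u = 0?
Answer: 8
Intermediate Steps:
j(S, B) = (2 + B)/(B + S)
f = -36 (f = 9*(-4) = -36)
U(Z, X) = 0 (U(Z, X) = (2 - 2)/(-2 + 4) = 0/2 = (½)*0 = 0)
A(O) = I*√6 (A(O) = √(-6) = I*√6)
c(q, p) = 5*q
8 + c(A(u), f)*U(1, 1) = 8 + (5*(I*√6))*0 = 8 + (5*I*√6)*0 = 8 + 0 = 8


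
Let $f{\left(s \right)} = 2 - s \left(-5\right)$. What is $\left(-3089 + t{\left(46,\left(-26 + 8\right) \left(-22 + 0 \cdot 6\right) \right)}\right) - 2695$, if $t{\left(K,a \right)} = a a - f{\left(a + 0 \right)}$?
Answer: $149050$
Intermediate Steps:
$f{\left(s \right)} = 2 + 5 s$ ($f{\left(s \right)} = 2 - - 5 s = 2 + 5 s$)
$t{\left(K,a \right)} = -2 + a^{2} - 5 a$ ($t{\left(K,a \right)} = a a - \left(2 + 5 \left(a + 0\right)\right) = a^{2} - \left(2 + 5 a\right) = -2 + a^{2} - 5 a$)
$\left(-3089 + t{\left(46,\left(-26 + 8\right) \left(-22 + 0 \cdot 6\right) \right)}\right) - 2695 = \left(-3089 - \left(2 - \left(-26 + 8\right)^{2} \left(-22 + 0 \cdot 6\right)^{2} + 5 \left(-26 + 8\right) \left(-22 + 0 \cdot 6\right)\right)\right) - 2695 = \left(-3089 - \left(2 - 324 \left(-22 + 0\right)^{2} + 5 \left(-18\right) \left(-22 + 0\right)\right)\right) - 2695 = \left(-3089 - \left(2 - 156816 + 5 \left(-18\right) \left(-22\right)\right)\right) - 2695 = \left(-3089 - \left(1982 - 156816\right)\right) - 2695 = \left(-3089 - -154834\right) - 2695 = \left(-3089 + 154834\right) - 2695 = 151745 - 2695 = 149050$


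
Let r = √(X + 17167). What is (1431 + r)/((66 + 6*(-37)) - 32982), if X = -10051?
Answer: -159/3682 - √1779/16569 ≈ -0.045729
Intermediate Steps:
r = 2*√1779 (r = √(-10051 + 17167) = √7116 = 2*√1779 ≈ 84.356)
(1431 + r)/((66 + 6*(-37)) - 32982) = (1431 + 2*√1779)/((66 + 6*(-37)) - 32982) = (1431 + 2*√1779)/((66 - 222) - 32982) = (1431 + 2*√1779)/(-156 - 32982) = (1431 + 2*√1779)/(-33138) = (1431 + 2*√1779)*(-1/33138) = -159/3682 - √1779/16569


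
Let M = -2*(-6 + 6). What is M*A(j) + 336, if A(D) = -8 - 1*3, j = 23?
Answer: 336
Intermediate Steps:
A(D) = -11 (A(D) = -8 - 3 = -11)
M = 0 (M = -2*0 = 0)
M*A(j) + 336 = 0*(-11) + 336 = 0 + 336 = 336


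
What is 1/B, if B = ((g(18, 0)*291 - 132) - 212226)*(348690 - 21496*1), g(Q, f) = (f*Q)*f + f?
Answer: -1/69482263452 ≈ -1.4392e-11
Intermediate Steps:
g(Q, f) = f + Q*f² (g(Q, f) = (Q*f)*f + f = Q*f² + f = f + Q*f²)
B = -69482263452 (B = (((0*(1 + 18*0))*291 - 132) - 212226)*(348690 - 21496*1) = (((0*(1 + 0))*291 - 132) - 212226)*(348690 - 21496) = (((0*1)*291 - 132) - 212226)*327194 = ((0*291 - 132) - 212226)*327194 = ((0 - 132) - 212226)*327194 = (-132 - 212226)*327194 = -212358*327194 = -69482263452)
1/B = 1/(-69482263452) = -1/69482263452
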